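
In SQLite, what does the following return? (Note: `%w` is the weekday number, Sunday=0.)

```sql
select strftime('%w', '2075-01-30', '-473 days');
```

6

First apply '-473 days': 2075-01-30 → 2073-10-14.
2073-10-14 is a Saturday; with Sunday=0 that is 6.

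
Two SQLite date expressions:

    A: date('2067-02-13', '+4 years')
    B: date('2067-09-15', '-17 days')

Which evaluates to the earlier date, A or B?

A = 2071-02-13.
B = 2067-08-29.
B is earlier.

B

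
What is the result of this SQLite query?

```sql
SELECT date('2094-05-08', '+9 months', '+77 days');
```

Adding +9 months to 2094-05-08 gives 2095-02-08.
Applying '+77 days' to 2095-02-08: counting 77 days forward gives 2095-04-26.

2095-04-26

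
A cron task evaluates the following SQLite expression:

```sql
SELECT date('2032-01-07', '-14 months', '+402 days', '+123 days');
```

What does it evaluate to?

2032-04-15

Adding -14 months to 2032-01-07 gives 2030-11-07.
Applying '+402 days' to 2030-11-07: counting 402 days forward gives 2031-12-14.
Applying '+123 days' to 2031-12-14: counting 123 days forward gives 2032-04-15.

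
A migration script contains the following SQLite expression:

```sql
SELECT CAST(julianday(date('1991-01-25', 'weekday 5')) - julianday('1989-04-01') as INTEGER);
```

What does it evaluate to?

`weekday 5` advances to the next Friday; 1991-01-25 is already a Friday, so it stays at 1991-01-25.
29 days remain in April 1989 after the 1st (30 − 1).
Full months from May 1989 through December 1990 contribute their day counts.
Then 25 days into January 1991.
Total: 29 + 31 + 30 + 31 + 31 + 30 + 31 + 30 + 31 + 31 + 28 + 31 + 30 + 31 + 30 + 31 + 31 + 30 + 31 + 30 + 31 + 25 = 664.

664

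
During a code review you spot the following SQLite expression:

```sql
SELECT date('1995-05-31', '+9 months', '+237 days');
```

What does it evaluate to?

Adding +9 months to 1995-05-31 targets 1996-02-31. February 1996 has only 29 days, so SQLite normalizes the 2-day overflow forward to 1996-03-02.
Applying '+237 days' to 1996-03-02: counting 237 days forward gives 1996-10-25.

1996-10-25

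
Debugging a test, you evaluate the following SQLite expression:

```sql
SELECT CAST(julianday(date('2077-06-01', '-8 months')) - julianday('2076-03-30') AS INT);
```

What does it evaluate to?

185

Adding -8 months to 2077-06-01 gives 2076-10-01.
1 day remains in March 2076 after the 30th (31 − 30).
Full months from April 2076 through September 2076 contribute their day counts.
Then 1 day into October 2076.
Total: 1 + 30 + 31 + 30 + 31 + 31 + 30 + 1 = 185.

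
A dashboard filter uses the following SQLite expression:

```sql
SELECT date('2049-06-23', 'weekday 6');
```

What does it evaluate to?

`weekday 6` advances to the next Saturday; 2049-06-23 is a Wednesday, so it moves forward to 2049-06-26.

2049-06-26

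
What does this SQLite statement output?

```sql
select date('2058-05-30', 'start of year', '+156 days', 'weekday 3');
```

`start of year` rewinds 2058-05-30 to 2058-01-01.
Applying '+156 days' to 2058-01-01: counting 156 days forward gives 2058-06-06.
`weekday 3` advances to the next Wednesday; 2058-06-06 is a Thursday, so it moves forward to 2058-06-12.

2058-06-12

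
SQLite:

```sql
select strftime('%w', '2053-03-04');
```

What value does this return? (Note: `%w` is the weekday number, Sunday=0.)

2053-03-04 is a Tuesday; with Sunday=0 that is 2.

2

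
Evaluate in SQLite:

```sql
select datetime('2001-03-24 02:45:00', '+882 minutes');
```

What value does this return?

2001-03-24 17:27:00

882 minutes = 14h 42m; +882 minutes from 2001-03-24 02:45:00 is 2001-03-24 17:27:00.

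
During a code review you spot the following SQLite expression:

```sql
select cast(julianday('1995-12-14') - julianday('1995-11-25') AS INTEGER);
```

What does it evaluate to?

5 days remain in November 1995 after the 25th (30 − 25).
Then 14 days into December 1995.
Total: 5 + 14 = 19.

19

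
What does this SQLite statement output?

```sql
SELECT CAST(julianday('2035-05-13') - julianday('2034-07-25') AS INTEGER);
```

292

6 days remain in July 2034 after the 25th (31 − 25).
Full months from August 2034 through April 2035 contribute their day counts.
Then 13 days into May 2035.
Total: 6 + 31 + 30 + 31 + 30 + 31 + 31 + 28 + 31 + 30 + 13 = 292.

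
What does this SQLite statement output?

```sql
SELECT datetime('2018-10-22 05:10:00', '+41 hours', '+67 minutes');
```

+41 hours from 2018-10-22 05:10:00 is 2018-10-23 22:10:00 (crosses midnight).
67 minutes = 1h 7m; +67 minutes from 2018-10-23 22:10:00 is 2018-10-23 23:17:00.

2018-10-23 23:17:00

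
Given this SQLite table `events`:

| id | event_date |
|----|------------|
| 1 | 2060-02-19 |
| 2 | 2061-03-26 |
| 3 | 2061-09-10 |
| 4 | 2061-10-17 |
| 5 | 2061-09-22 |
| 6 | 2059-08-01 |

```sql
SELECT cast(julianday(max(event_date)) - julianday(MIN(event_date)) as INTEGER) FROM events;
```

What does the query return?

808

MIN = 2059-08-01, MAX = 2061-10-17.
30 days remain in August 2059 after the 1st (31 − 1).
Full months from September 2059 through September 2061 contribute their day counts.
Then 17 days into October 2061.
Total: 30 + 30 + 31 + 30 + 31 + 31 + 29 + 31 + 30 + 31 + 30 + 31 + 31 + 30 + 31 + 30 + 31 + 31 + 28 + 31 + 30 + 31 + 30 + 31 + 31 + 30 + 17 = 808.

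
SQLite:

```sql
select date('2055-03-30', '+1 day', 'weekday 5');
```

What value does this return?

2055-04-02

Advancing 1 more day within March lands on 2055-03-31.
`weekday 5` advances to the next Friday; 2055-03-31 is a Wednesday, so it moves forward to 2055-04-02.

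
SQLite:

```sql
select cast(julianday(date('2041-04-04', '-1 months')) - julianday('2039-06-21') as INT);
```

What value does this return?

622

Adding -1 month to 2041-04-04 gives 2041-03-04.
9 days remain in June 2039 after the 21st (30 − 21).
Full months from July 2039 through February 2041 contribute their day counts.
Then 4 days into March 2041.
Total: 9 + 31 + 31 + 30 + 31 + 30 + 31 + 31 + 29 + 31 + 30 + 31 + 30 + 31 + 31 + 30 + 31 + 30 + 31 + 31 + 28 + 4 = 622.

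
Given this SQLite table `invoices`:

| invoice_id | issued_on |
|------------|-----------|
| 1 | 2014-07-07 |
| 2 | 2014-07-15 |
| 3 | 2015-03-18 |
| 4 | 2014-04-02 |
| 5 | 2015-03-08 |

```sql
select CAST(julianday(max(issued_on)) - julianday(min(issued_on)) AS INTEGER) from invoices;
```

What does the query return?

MIN = 2014-04-02, MAX = 2015-03-18.
28 days remain in April 2014 after the 2nd (30 − 2).
Full months from May 2014 through February 2015 contribute their day counts.
Then 18 days into March 2015.
Total: 28 + 31 + 30 + 31 + 31 + 30 + 31 + 30 + 31 + 31 + 28 + 18 = 350.

350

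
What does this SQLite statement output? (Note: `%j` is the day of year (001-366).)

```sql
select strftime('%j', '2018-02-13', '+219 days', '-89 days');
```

First apply '+219 days', '-89 days': 2018-02-13 → 2018-06-23.
Day-of-year for 2018-06-23: days since 2018-01-01 inclusive = 174, zero-padded to 174.

174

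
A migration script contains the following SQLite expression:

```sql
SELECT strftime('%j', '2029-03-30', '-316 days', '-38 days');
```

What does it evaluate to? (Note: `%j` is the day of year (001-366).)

101

First apply '-316 days', '-38 days': 2029-03-30 → 2028-04-10.
Day-of-year for 2028-04-10: days since 2028-01-01 inclusive = 101, zero-padded to 101.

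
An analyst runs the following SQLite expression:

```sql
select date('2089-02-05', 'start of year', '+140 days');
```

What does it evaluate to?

`start of year` rewinds 2089-02-05 to 2089-01-01.
Applying '+140 days' to 2089-01-01: counting 140 days forward gives 2089-05-21.

2089-05-21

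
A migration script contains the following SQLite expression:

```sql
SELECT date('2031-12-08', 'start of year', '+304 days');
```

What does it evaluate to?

`start of year` rewinds 2031-12-08 to 2031-01-01.
Applying '+304 days' to 2031-01-01: counting 304 days forward gives 2031-11-01.

2031-11-01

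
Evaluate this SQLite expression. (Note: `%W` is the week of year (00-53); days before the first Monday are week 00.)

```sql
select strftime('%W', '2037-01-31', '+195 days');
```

32

First apply '+195 days': 2037-01-31 → 2037-08-14.
2037-08-14 is a Friday. SQLite's %W counts Mondays since the year started; the result is 32.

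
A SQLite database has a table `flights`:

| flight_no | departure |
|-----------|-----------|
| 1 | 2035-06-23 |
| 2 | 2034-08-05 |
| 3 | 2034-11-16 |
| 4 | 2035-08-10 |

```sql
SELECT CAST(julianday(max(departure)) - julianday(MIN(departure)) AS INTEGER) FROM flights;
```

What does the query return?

370

MIN = 2034-08-05, MAX = 2035-08-10.
26 days remain in August 2034 after the 5th (31 − 5).
Full months from September 2034 through July 2035 contribute their day counts.
Then 10 days into August 2035.
Total: 26 + 30 + 31 + 30 + 31 + 31 + 28 + 31 + 30 + 31 + 30 + 31 + 10 = 370.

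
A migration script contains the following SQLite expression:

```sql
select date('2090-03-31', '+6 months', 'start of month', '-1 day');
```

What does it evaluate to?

2090-09-30

Adding +6 months to 2090-03-31 targets 2090-09-31. September 2090 has only 30 days, so SQLite normalizes the 1-day overflow forward to 2090-10-01.
`start of month` rewinds 2090-10-01 to 2090-10-01.
Going back 1 day from 2090-10-01 reaches 2090-09-30 (last day of September, 30 days).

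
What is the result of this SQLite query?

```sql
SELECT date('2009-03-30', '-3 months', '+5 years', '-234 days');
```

2013-05-10

Adding -3 months to 2009-03-30 gives 2008-12-30.
Adding +5 years to 2008-12-30 gives 2013-12-30.
Applying '-234 days' to 2013-12-30: counting 234 days back gives 2013-05-10.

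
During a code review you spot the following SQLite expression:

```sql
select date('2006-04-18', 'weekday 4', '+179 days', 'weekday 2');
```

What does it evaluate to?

`weekday 4` advances to the next Thursday; 2006-04-18 is a Tuesday, so it moves forward to 2006-04-20.
Applying '+179 days' to 2006-04-20: counting 179 days forward gives 2006-10-16.
`weekday 2` advances to the next Tuesday; 2006-10-16 is a Monday, so it moves forward to 2006-10-17.

2006-10-17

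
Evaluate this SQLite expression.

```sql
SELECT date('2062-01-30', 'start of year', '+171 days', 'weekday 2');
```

`start of year` rewinds 2062-01-30 to 2062-01-01.
Applying '+171 days' to 2062-01-01: counting 171 days forward gives 2062-06-21.
`weekday 2` advances to the next Tuesday; 2062-06-21 is a Wednesday, so it moves forward to 2062-06-27.

2062-06-27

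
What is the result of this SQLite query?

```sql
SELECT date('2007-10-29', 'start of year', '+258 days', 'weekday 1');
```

`start of year` rewinds 2007-10-29 to 2007-01-01.
Applying '+258 days' to 2007-01-01: counting 258 days forward gives 2007-09-16.
`weekday 1` advances to the next Monday; 2007-09-16 is a Sunday, so it moves forward to 2007-09-17.

2007-09-17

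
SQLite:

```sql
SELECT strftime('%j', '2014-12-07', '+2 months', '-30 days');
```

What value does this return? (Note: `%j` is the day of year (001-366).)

First apply '+2 months', '-30 days': 2014-12-07 → 2015-01-08.
Day-of-year for 2015-01-08: days since 2015-01-01 inclusive = 8, zero-padded to 008.

008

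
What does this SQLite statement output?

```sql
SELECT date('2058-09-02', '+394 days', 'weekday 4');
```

Applying '+394 days' to 2058-09-02: counting 394 days forward gives 2059-10-01.
`weekday 4` advances to the next Thursday; 2059-10-01 is a Wednesday, so it moves forward to 2059-10-02.

2059-10-02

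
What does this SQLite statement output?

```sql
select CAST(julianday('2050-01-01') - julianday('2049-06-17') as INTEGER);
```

198

13 days remain in June 2049 after the 17th (30 − 17).
Full months from July 2049 through December 2049 contribute their day counts.
Then 1 day into January 2050.
Total: 13 + 31 + 31 + 30 + 31 + 30 + 31 + 1 = 198.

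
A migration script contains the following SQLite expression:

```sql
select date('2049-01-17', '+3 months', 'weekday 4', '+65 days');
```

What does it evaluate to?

Adding +3 months to 2049-01-17 gives 2049-04-17.
`weekday 4` advances to the next Thursday; 2049-04-17 is a Saturday, so it moves forward to 2049-04-22.
Applying '+65 days' to 2049-04-22: counting 65 days forward gives 2049-06-26.

2049-06-26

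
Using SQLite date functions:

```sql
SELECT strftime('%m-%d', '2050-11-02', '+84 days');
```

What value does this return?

First apply '+84 days': 2050-11-02 → 2051-01-25.
`%m-%d` extracts the month-day: 01-25.

01-25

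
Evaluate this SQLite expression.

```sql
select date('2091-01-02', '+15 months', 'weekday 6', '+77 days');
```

Adding +15 months to 2091-01-02 gives 2092-04-02.
`weekday 6` advances to the next Saturday; 2092-04-02 is a Wednesday, so it moves forward to 2092-04-05.
Applying '+77 days' to 2092-04-05: counting 77 days forward gives 2092-06-21.

2092-06-21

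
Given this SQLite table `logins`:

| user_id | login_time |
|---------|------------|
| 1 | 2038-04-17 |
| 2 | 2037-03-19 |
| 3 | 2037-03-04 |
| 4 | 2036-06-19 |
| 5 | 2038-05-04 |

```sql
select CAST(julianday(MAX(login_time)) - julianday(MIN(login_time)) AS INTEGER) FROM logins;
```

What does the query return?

MIN = 2036-06-19, MAX = 2038-05-04.
11 days remain in June 2036 after the 19th (30 − 19).
Full months from July 2036 through April 2038 contribute their day counts.
Then 4 days into May 2038.
Total: 11 + 31 + 31 + 30 + 31 + 30 + 31 + 31 + 28 + 31 + 30 + 31 + 30 + 31 + 31 + 30 + 31 + 30 + 31 + 31 + 28 + 31 + 30 + 4 = 684.

684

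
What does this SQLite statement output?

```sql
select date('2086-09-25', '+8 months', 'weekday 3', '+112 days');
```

Adding +8 months to 2086-09-25 gives 2087-05-25.
`weekday 3` advances to the next Wednesday; 2087-05-25 is a Sunday, so it moves forward to 2087-05-28.
Applying '+112 days' to 2087-05-28: counting 112 days forward gives 2087-09-17.

2087-09-17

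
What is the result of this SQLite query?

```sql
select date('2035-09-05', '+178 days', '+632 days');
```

Applying '+178 days' to 2035-09-05: counting 178 days forward gives 2036-03-01.
Applying '+632 days' to 2036-03-01: counting 632 days forward gives 2037-11-23.

2037-11-23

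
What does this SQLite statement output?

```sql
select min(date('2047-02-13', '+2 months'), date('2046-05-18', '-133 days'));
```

2046-01-05

date('2047-02-13', '+2 months') → 2047-04-13.
date('2046-05-18', '-133 days') → 2046-01-05.
Earlier of the two is 2046-01-05.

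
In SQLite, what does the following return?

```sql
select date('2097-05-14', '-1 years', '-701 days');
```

2094-06-13

Adding -1 year to 2097-05-14 gives 2096-05-14.
Applying '-701 days' to 2096-05-14: counting 701 days back gives 2094-06-13.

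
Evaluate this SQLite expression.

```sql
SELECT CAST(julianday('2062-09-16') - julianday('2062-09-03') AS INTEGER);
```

Both dates are in September 2062: 16 − 3 = 13.

13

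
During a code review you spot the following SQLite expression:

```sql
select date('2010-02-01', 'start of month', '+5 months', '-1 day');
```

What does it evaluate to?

`start of month` rewinds 2010-02-01 to 2010-02-01.
Adding +5 months to 2010-02-01 gives 2010-07-01.
Going back 1 day from 2010-07-01 reaches 2010-06-30 (last day of June, 30 days).

2010-06-30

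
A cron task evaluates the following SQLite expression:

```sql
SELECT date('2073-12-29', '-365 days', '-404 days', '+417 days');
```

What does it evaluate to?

Applying '-365 days' to 2073-12-29: counting 365 days back gives 2072-12-29.
Applying '-404 days' to 2072-12-29: counting 404 days back gives 2071-11-21.
Applying '+417 days' to 2071-11-21: counting 417 days forward gives 2073-01-11.

2073-01-11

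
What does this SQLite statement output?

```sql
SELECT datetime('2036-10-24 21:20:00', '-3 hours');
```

-3 hours from 2036-10-24 21:20:00 is 2036-10-24 18:20:00.

2036-10-24 18:20:00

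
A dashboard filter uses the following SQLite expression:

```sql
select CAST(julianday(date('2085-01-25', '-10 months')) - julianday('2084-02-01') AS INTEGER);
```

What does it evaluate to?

53

Adding -10 months to 2085-01-25 gives 2084-03-25.
28 days remain in February 2084 after the 1st (29 − 1).
Then 25 days into March 2084.
Total: 28 + 25 = 53.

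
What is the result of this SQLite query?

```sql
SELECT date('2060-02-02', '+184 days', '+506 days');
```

Applying '+184 days' to 2060-02-02: counting 184 days forward gives 2060-08-04.
Applying '+506 days' to 2060-08-04: counting 506 days forward gives 2061-12-23.

2061-12-23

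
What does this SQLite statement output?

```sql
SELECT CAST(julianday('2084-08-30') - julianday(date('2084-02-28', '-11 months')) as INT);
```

Adding -11 months to 2084-02-28 gives 2083-03-28.
3 days remain in March 2083 after the 28th (31 − 28).
Full months from April 2083 through July 2084 contribute their day counts.
Then 30 days into August 2084.
Total: 3 + 30 + 31 + 30 + 31 + 31 + 30 + 31 + 30 + 31 + 31 + 29 + 31 + 30 + 31 + 30 + 31 + 30 = 521.

521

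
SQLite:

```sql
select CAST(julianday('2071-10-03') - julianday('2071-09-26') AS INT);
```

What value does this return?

4 days remain in September 2071 after the 26th (30 − 26).
Then 3 days into October 2071.
Total: 4 + 3 = 7.

7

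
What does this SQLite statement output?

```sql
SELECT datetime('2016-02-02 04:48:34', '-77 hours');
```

2016-01-29 23:48:34

-77 hours from 2016-02-02 04:48:34 is 2016-01-29 23:48:34 (crosses midnight).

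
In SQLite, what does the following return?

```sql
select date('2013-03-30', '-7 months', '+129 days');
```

Adding -7 months to 2013-03-30 gives 2012-08-30.
Applying '+129 days' to 2012-08-30: counting 129 days forward gives 2013-01-06.

2013-01-06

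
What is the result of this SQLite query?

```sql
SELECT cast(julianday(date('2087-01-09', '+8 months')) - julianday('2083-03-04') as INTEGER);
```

1650

Adding +8 months to 2087-01-09 gives 2087-09-09.
27 days remain in March 2083 after the 4th (31 − 4).
Full months from April 2083 through August 2087 contribute their day counts.
Then 9 days into September 2087.
Total: 27 + 30 + 31 + 30 + 31 + 31 + 30 + 31 + 30 + 31 + 31 + 29 + 31 + 30 + 31 + 30 + 31 + 31 + 30 + 31 + 30 + 31 + 31 + 28 + 31 + 30 + 31 + 30 + 31 + 31 + 30 + 31 + 30 + 31 + 31 + 28 + 31 + 30 + 31 + 30 + 31 + 31 + 30 + 31 + 30 + 31 + 31 + 28 + 31 + 30 + 31 + 30 + 31 + 31 + 9 = 1650.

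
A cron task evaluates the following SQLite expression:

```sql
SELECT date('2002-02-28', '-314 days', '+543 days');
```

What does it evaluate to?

2002-10-15

Applying '-314 days' to 2002-02-28: counting 314 days back gives 2001-04-20.
Applying '+543 days' to 2001-04-20: counting 543 days forward gives 2002-10-15.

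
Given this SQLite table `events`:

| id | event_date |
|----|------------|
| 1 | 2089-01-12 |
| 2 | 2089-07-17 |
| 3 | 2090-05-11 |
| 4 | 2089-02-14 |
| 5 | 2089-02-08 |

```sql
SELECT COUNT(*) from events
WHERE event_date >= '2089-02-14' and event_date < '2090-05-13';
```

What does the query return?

3

Rows in [2089-02-14, 2090-05-13): 2089-07-17, 2090-05-11, 2089-02-14 → 3 rows.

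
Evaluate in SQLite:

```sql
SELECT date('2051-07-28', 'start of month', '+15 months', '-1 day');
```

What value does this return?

2052-09-30

`start of month` rewinds 2051-07-28 to 2051-07-01.
Adding +15 months to 2051-07-01 gives 2052-10-01.
Going back 1 day from 2052-10-01 reaches 2052-09-30 (last day of September, 30 days).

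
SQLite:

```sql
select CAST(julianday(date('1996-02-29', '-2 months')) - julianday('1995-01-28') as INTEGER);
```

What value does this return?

Adding -2 months to 1996-02-29 gives 1995-12-29.
3 days remain in January 1995 after the 28th (31 − 28).
Full months from February 1995 through November 1995 contribute their day counts.
Then 29 days into December 1995.
Total: 3 + 28 + 31 + 30 + 31 + 30 + 31 + 31 + 30 + 31 + 30 + 29 = 335.

335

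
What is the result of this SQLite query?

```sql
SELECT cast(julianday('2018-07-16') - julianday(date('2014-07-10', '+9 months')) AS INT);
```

1193

Adding +9 months to 2014-07-10 gives 2015-04-10.
20 days remain in April 2015 after the 10th (30 − 10).
Full months from May 2015 through June 2018 contribute their day counts.
Then 16 days into July 2018.
Total: 20 + 31 + 30 + 31 + 31 + 30 + 31 + 30 + 31 + 31 + 29 + 31 + 30 + 31 + 30 + 31 + 31 + 30 + 31 + 30 + 31 + 31 + 28 + 31 + 30 + 31 + 30 + 31 + 31 + 30 + 31 + 30 + 31 + 31 + 28 + 31 + 30 + 31 + 30 + 16 = 1193.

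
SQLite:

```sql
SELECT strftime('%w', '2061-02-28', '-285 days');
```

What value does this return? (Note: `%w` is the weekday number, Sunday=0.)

First apply '-285 days': 2061-02-28 → 2060-05-19.
2060-05-19 is a Wednesday; with Sunday=0 that is 3.

3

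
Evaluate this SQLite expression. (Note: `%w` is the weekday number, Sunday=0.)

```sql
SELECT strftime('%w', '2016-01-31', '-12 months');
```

First apply '-12 months': 2016-01-31 → 2015-01-31.
2015-01-31 is a Saturday; with Sunday=0 that is 6.

6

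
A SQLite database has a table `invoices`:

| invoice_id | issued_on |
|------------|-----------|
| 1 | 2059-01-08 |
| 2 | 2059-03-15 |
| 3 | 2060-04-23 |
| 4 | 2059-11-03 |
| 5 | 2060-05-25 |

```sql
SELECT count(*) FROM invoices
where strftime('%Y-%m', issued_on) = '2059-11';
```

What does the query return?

Rows with year-month 2059-11: 2059-11-03 → 1.

1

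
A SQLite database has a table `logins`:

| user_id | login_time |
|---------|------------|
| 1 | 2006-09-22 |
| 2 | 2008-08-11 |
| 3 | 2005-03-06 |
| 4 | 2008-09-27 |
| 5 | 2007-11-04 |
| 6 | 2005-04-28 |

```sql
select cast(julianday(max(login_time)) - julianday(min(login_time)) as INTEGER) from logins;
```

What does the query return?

MIN = 2005-03-06, MAX = 2008-09-27.
25 days remain in March 2005 after the 6th (31 − 6).
Full months from April 2005 through August 2008 contribute their day counts.
Then 27 days into September 2008.
Total: 25 + 30 + 31 + 30 + 31 + 31 + 30 + 31 + 30 + 31 + 31 + 28 + 31 + 30 + 31 + 30 + 31 + 31 + 30 + 31 + 30 + 31 + 31 + 28 + 31 + 30 + 31 + 30 + 31 + 31 + 30 + 31 + 30 + 31 + 31 + 29 + 31 + 30 + 31 + 30 + 31 + 31 + 27 = 1301.

1301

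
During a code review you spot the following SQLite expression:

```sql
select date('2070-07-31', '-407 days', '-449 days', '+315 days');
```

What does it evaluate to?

2069-02-05

Applying '-407 days' to 2070-07-31: counting 407 days back gives 2069-06-19.
Applying '-449 days' to 2069-06-19: counting 449 days back gives 2068-03-27.
Applying '+315 days' to 2068-03-27: counting 315 days forward gives 2069-02-05.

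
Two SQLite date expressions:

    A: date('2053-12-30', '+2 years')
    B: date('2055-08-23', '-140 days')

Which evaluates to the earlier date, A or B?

A = 2055-12-30.
B = 2055-04-05.
B is earlier.

B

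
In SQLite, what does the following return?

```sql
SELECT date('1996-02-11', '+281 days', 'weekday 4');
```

Applying '+281 days' to 1996-02-11: counting 281 days forward gives 1996-11-18.
`weekday 4` advances to the next Thursday; 1996-11-18 is a Monday, so it moves forward to 1996-11-21.

1996-11-21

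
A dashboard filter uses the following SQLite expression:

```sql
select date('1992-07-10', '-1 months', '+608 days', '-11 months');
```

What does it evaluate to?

1993-03-08

Adding -1 month to 1992-07-10 gives 1992-06-10.
Applying '+608 days' to 1992-06-10: counting 608 days forward gives 1994-02-08.
Adding -11 months to 1994-02-08 gives 1993-03-08.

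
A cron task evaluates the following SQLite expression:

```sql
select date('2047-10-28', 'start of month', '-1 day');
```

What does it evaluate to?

`start of month` rewinds 2047-10-28 to 2047-10-01.
Going back 1 day from 2047-10-01 reaches 2047-09-30 (last day of September, 30 days).

2047-09-30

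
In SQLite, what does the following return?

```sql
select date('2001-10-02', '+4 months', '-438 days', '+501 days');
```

Adding +4 months to 2001-10-02 gives 2002-02-02.
Applying '-438 days' to 2002-02-02: counting 438 days back gives 2000-11-21.
Applying '+501 days' to 2000-11-21: counting 501 days forward gives 2002-04-06.

2002-04-06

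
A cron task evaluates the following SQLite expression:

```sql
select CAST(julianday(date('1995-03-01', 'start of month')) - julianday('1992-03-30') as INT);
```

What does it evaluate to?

1066

`start of month` rewinds 1995-03-01 to 1995-03-01.
1 day remains in March 1992 after the 30th (31 − 30).
Full months from April 1992 through February 1995 contribute their day counts.
Then 1 day into March 1995.
Total: 1 + 30 + 31 + 30 + 31 + 31 + 30 + 31 + 30 + 31 + 31 + 28 + 31 + 30 + 31 + 30 + 31 + 31 + 30 + 31 + 30 + 31 + 31 + 28 + 31 + 30 + 31 + 30 + 31 + 31 + 30 + 31 + 30 + 31 + 31 + 28 + 1 = 1066.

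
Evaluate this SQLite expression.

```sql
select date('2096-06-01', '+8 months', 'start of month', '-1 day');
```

2097-01-31

Adding +8 months to 2096-06-01 gives 2097-02-01.
`start of month` rewinds 2097-02-01 to 2097-02-01.
Going back 1 day from 2097-02-01 reaches 2097-01-31 (last day of January, 31 days).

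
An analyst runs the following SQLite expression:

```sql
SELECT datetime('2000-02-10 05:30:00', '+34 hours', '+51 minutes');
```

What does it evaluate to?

+34 hours from 2000-02-10 05:30:00 is 2000-02-11 15:30:00 (crosses midnight).
+51 minutes from 2000-02-11 15:30:00 is 2000-02-11 16:21:00.

2000-02-11 16:21:00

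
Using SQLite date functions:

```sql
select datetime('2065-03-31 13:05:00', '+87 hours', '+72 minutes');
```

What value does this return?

+87 hours from 2065-03-31 13:05:00 is 2065-04-04 04:05:00 (crosses midnight).
72 minutes = 1h 12m; +72 minutes from 2065-04-04 04:05:00 is 2065-04-04 05:17:00.

2065-04-04 05:17:00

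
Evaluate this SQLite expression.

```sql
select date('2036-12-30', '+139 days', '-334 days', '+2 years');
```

2038-06-18

Applying '+139 days' to 2036-12-30: counting 139 days forward gives 2037-05-18.
Applying '-334 days' to 2037-05-18: counting 334 days back gives 2036-06-18.
Adding +2 years to 2036-06-18 gives 2038-06-18.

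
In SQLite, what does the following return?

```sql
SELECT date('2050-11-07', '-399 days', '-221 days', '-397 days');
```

Applying '-399 days' to 2050-11-07: counting 399 days back gives 2049-10-04.
Applying '-221 days' to 2049-10-04: counting 221 days back gives 2049-02-25.
Applying '-397 days' to 2049-02-25: counting 397 days back gives 2048-01-25.

2048-01-25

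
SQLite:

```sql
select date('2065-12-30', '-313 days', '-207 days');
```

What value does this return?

2064-07-28

Applying '-313 days' to 2065-12-30: counting 313 days back gives 2065-02-20.
Applying '-207 days' to 2065-02-20: counting 207 days back gives 2064-07-28.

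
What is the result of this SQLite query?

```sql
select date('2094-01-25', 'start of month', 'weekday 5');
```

2094-01-01

`start of month` rewinds 2094-01-25 to 2094-01-01.
`weekday 5` advances to the next Friday; 2094-01-01 is already a Friday, so it stays at 2094-01-01.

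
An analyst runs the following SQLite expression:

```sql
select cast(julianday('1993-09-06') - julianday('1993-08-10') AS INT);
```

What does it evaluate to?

21 days remain in August 1993 after the 10th (31 − 10).
Then 6 days into September 1993.
Total: 21 + 6 = 27.

27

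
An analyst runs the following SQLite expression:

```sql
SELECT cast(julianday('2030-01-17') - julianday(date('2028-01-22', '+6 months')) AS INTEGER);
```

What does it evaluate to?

544

Adding +6 months to 2028-01-22 gives 2028-07-22.
9 days remain in July 2028 after the 22nd (31 − 22).
Full months from August 2028 through December 2029 contribute their day counts.
Then 17 days into January 2030.
Total: 9 + 31 + 30 + 31 + 30 + 31 + 31 + 28 + 31 + 30 + 31 + 30 + 31 + 31 + 30 + 31 + 30 + 31 + 17 = 544.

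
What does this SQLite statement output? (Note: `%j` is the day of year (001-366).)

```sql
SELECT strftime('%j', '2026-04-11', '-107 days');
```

First apply '-107 days': 2026-04-11 → 2025-12-25.
Day-of-year for 2025-12-25: days since 2025-01-01 inclusive = 359, zero-padded to 359.

359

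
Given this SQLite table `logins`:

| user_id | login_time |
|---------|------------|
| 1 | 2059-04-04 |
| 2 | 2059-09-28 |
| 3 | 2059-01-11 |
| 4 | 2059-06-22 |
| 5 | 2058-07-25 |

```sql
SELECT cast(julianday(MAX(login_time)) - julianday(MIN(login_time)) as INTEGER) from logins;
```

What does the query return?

430

MIN = 2058-07-25, MAX = 2059-09-28.
6 days remain in July 2058 after the 25th (31 − 25).
Full months from August 2058 through August 2059 contribute their day counts.
Then 28 days into September 2059.
Total: 6 + 31 + 30 + 31 + 30 + 31 + 31 + 28 + 31 + 30 + 31 + 30 + 31 + 31 + 28 = 430.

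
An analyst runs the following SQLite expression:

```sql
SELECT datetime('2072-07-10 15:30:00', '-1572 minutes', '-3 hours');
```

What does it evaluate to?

1572 minutes = 26h 12m; -1572 minutes from 2072-07-10 15:30:00 is 2072-07-09 13:18:00 (crosses midnight).
-3 hours from 2072-07-09 13:18:00 is 2072-07-09 10:18:00.

2072-07-09 10:18:00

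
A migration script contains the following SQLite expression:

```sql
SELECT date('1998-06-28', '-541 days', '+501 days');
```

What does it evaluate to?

1998-05-19

Applying '-541 days' to 1998-06-28: counting 541 days back gives 1997-01-03.
Applying '+501 days' to 1997-01-03: counting 501 days forward gives 1998-05-19.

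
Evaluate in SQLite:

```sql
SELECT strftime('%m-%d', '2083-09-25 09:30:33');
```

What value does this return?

`%m-%d` extracts the month-day: 09-25.

09-25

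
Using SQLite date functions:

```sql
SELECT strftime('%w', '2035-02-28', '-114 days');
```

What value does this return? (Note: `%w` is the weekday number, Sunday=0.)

First apply '-114 days': 2035-02-28 → 2034-11-06.
2034-11-06 is a Monday; with Sunday=0 that is 1.

1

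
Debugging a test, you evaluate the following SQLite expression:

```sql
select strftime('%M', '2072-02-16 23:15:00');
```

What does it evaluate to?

`%M` extracts the 2-digit minute: 15.

15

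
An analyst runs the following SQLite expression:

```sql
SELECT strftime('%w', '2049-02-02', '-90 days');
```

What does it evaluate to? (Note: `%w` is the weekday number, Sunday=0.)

First apply '-90 days': 2049-02-02 → 2048-11-04.
2048-11-04 is a Wednesday; with Sunday=0 that is 3.

3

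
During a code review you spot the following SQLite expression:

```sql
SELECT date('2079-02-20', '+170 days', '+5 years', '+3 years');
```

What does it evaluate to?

Applying '+170 days' to 2079-02-20: counting 170 days forward gives 2079-08-09.
Adding +5 years to 2079-08-09 gives 2084-08-09.
Adding +3 years to 2084-08-09 gives 2087-08-09.

2087-08-09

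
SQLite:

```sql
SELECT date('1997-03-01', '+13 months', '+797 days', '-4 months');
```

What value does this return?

Adding +13 months to 1997-03-01 gives 1998-04-01.
Applying '+797 days' to 1998-04-01: counting 797 days forward gives 2000-06-06.
Adding -4 months to 2000-06-06 gives 2000-02-06.

2000-02-06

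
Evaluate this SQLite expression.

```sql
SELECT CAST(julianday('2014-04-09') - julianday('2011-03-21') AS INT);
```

10 days remain in March 2011 after the 21st (31 − 21).
Full months from April 2011 through March 2014 contribute their day counts.
Then 9 days into April 2014.
Total: 10 + 30 + 31 + 30 + 31 + 31 + 30 + 31 + 30 + 31 + 31 + 29 + 31 + 30 + 31 + 30 + 31 + 31 + 30 + 31 + 30 + 31 + 31 + 28 + 31 + 30 + 31 + 30 + 31 + 31 + 30 + 31 + 30 + 31 + 31 + 28 + 31 + 9 = 1115.

1115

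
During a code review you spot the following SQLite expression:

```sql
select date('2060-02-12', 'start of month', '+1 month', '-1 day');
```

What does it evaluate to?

`start of month` rewinds 2060-02-12 to 2060-02-01.
Adding +1 month to 2060-02-01 gives 2060-03-01.
Going back 1 day from 2060-03-01 reaches 2060-02-29 (last day of February, 29 days).

2060-02-29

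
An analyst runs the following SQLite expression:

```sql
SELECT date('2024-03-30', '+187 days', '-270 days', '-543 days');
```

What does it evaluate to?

Applying '+187 days' to 2024-03-30: counting 187 days forward gives 2024-10-03.
Applying '-270 days' to 2024-10-03: counting 270 days back gives 2024-01-07.
Applying '-543 days' to 2024-01-07: counting 543 days back gives 2022-07-13.

2022-07-13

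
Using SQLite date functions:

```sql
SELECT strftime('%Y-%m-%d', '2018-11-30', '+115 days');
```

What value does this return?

First apply '+115 days': 2018-11-30 → 2019-03-25.
`%Y-%m-%d` extracts the ISO date: 2019-03-25.

2019-03-25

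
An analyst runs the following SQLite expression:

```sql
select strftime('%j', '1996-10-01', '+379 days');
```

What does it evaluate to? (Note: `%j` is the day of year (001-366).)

First apply '+379 days': 1996-10-01 → 1997-10-15.
Day-of-year for 1997-10-15: days since 1997-01-01 inclusive = 288, zero-padded to 288.

288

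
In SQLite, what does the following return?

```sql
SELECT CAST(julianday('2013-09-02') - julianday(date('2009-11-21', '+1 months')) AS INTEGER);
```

Adding +1 month to 2009-11-21 gives 2009-12-21.
10 days remain in December 2009 after the 21st (31 − 21).
Full months from January 2010 through August 2013 contribute their day counts.
Then 2 days into September 2013.
Total: 10 + 31 + 28 + 31 + 30 + 31 + 30 + 31 + 31 + 30 + 31 + 30 + 31 + 31 + 28 + 31 + 30 + 31 + 30 + 31 + 31 + 30 + 31 + 30 + 31 + 31 + 29 + 31 + 30 + 31 + 30 + 31 + 31 + 30 + 31 + 30 + 31 + 31 + 28 + 31 + 30 + 31 + 30 + 31 + 31 + 2 = 1351.

1351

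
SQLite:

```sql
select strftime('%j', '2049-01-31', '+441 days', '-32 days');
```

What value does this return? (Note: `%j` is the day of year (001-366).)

First apply '+441 days', '-32 days': 2049-01-31 → 2050-03-16.
Day-of-year for 2050-03-16: days since 2050-01-01 inclusive = 75, zero-padded to 075.

075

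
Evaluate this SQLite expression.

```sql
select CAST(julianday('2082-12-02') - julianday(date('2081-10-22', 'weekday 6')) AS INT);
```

403

`weekday 6` advances to the next Saturday; 2081-10-22 is a Wednesday, so it moves forward to 2081-10-25.
6 days remain in October 2081 after the 25th (31 − 25).
Full months from November 2081 through November 2082 contribute their day counts.
Then 2 days into December 2082.
Total: 6 + 30 + 31 + 31 + 28 + 31 + 30 + 31 + 30 + 31 + 31 + 30 + 31 + 30 + 2 = 403.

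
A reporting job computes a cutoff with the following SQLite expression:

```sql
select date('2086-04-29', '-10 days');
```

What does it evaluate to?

2086-04-19

Going back 10 days within April lands on 2086-04-19.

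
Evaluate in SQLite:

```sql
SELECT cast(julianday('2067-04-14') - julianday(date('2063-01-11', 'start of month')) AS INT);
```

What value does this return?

1564

`start of month` rewinds 2063-01-11 to 2063-01-01.
30 days remain in January 2063 after the 1st (31 − 1).
Full months from February 2063 through March 2067 contribute their day counts.
Then 14 days into April 2067.
Total: 30 + 28 + 31 + 30 + 31 + 30 + 31 + 31 + 30 + 31 + 30 + 31 + 31 + 29 + 31 + 30 + 31 + 30 + 31 + 31 + 30 + 31 + 30 + 31 + 31 + 28 + 31 + 30 + 31 + 30 + 31 + 31 + 30 + 31 + 30 + 31 + 31 + 28 + 31 + 30 + 31 + 30 + 31 + 31 + 30 + 31 + 30 + 31 + 31 + 28 + 31 + 14 = 1564.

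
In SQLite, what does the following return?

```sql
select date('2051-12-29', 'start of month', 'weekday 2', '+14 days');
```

`start of month` rewinds 2051-12-29 to 2051-12-01.
`weekday 2` advances to the next Tuesday; 2051-12-01 is a Friday, so it moves forward to 2051-12-05.
Advancing 14 more days within December lands on 2051-12-19.

2051-12-19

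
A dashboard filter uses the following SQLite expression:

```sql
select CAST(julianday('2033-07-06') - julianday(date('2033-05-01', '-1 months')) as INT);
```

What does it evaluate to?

Adding -1 month to 2033-05-01 gives 2033-04-01.
29 days remain in April 2033 after the 1st (30 − 1).
May 2033: 31 days.
June 2033: 30 days.
Then 6 days into July 2033.
Total: 29 + 31 + 30 + 6 = 96.

96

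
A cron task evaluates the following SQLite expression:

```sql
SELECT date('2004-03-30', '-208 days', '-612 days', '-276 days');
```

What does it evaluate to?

2001-03-30

Applying '-208 days' to 2004-03-30: counting 208 days back gives 2003-09-04.
Applying '-612 days' to 2003-09-04: counting 612 days back gives 2001-12-31.
Applying '-276 days' to 2001-12-31: counting 276 days back gives 2001-03-30.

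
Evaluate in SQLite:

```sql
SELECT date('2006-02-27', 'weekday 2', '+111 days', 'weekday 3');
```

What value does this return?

`weekday 2` advances to the next Tuesday; 2006-02-27 is a Monday, so it moves forward to 2006-02-28.
Applying '+111 days' to 2006-02-28: counting 111 days forward gives 2006-06-19.
`weekday 3` advances to the next Wednesday; 2006-06-19 is a Monday, so it moves forward to 2006-06-21.

2006-06-21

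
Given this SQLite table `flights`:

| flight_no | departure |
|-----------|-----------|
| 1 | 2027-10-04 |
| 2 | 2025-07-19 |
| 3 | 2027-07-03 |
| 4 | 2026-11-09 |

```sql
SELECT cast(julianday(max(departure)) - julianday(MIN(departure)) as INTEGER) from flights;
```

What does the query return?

807

MIN = 2025-07-19, MAX = 2027-10-04.
12 days remain in July 2025 after the 19th (31 − 19).
Full months from August 2025 through September 2027 contribute their day counts.
Then 4 days into October 2027.
Total: 12 + 31 + 30 + 31 + 30 + 31 + 31 + 28 + 31 + 30 + 31 + 30 + 31 + 31 + 30 + 31 + 30 + 31 + 31 + 28 + 31 + 30 + 31 + 30 + 31 + 31 + 30 + 4 = 807.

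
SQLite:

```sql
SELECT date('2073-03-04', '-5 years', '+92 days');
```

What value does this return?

2068-06-04

Adding -5 years to 2073-03-04 gives 2068-03-04.
Applying '+92 days' to 2068-03-04: counting 92 days forward gives 2068-06-04.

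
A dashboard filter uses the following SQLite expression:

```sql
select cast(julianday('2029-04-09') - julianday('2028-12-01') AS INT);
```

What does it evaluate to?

129

30 days remain in December 2028 after the 1st (31 − 1).
January 2029: 31 days.
February 2029: 28 days.
March 2029: 31 days.
Then 9 days into April 2029.
Total: 30 + 31 + 28 + 31 + 9 = 129.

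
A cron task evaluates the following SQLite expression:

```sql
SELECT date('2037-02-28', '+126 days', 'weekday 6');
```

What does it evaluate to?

Applying '+126 days' to 2037-02-28: counting 126 days forward gives 2037-07-04.
`weekday 6` advances to the next Saturday; 2037-07-04 is already a Saturday, so it stays at 2037-07-04.

2037-07-04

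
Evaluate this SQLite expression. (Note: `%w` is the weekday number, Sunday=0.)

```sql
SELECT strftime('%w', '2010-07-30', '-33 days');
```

0

First apply '-33 days': 2010-07-30 → 2010-06-27.
2010-06-27 is a Sunday; with Sunday=0 that is 0.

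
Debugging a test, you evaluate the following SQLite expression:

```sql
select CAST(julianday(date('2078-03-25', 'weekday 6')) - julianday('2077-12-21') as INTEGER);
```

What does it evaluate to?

`weekday 6` advances to the next Saturday; 2078-03-25 is a Friday, so it moves forward to 2078-03-26.
10 days remain in December 2077 after the 21st (31 − 21).
January 2078: 31 days.
February 2078: 28 days.
Then 26 days into March 2078.
Total: 10 + 31 + 28 + 26 = 95.

95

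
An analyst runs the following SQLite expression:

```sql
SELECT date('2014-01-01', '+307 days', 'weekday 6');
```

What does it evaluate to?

Applying '+307 days' to 2014-01-01: counting 307 days forward gives 2014-11-04.
`weekday 6` advances to the next Saturday; 2014-11-04 is a Tuesday, so it moves forward to 2014-11-08.

2014-11-08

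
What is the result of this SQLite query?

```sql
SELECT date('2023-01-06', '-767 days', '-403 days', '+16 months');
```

Applying '-767 days' to 2023-01-06: counting 767 days back gives 2020-11-30.
Applying '-403 days' to 2020-11-30: counting 403 days back gives 2019-10-24.
Adding +16 months to 2019-10-24 gives 2021-02-24.

2021-02-24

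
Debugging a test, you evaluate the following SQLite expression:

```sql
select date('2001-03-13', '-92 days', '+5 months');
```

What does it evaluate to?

2001-05-11

Applying '-92 days' to 2001-03-13: counting 92 days back gives 2000-12-11.
Adding +5 months to 2000-12-11 gives 2001-05-11.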